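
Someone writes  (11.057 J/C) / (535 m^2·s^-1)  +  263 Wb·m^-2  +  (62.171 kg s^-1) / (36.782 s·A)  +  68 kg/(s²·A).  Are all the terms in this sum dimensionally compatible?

Yes

Work out the base dimensions of each:
  (11.057 J/C) / (535 m^2·s^-1):  [kg·m²·s⁻³·A⁻¹] / [m²·s⁻¹] = kg·s⁻²·A⁻¹
  263 Wb·m^-2:  Wb·m⁻² = V·s·m⁻² = kg·s⁻²·A⁻¹
  (62.171 kg s^-1) / (36.782 s·A):  [kg·s⁻¹] / [s·A] = kg·s⁻²·A⁻¹
  68 kg/(s²·A):  kg·s⁻²·A⁻¹
Every term reduces to kg·s⁻²·A⁻¹.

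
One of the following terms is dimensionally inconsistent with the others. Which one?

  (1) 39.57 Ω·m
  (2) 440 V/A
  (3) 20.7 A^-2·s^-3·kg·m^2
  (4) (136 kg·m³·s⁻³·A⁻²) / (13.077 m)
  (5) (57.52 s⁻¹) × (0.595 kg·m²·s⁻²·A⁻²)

Dimensions:
  (1) Ω·m = V·A⁻¹·m = kg·m³·s⁻³·A⁻²
  (2) V·A⁻¹ = J·C⁻¹·A⁻¹ = kg·m²·s⁻³·A⁻²
  (3) kg·m²·s⁻³·A⁻²
  (4) [kg·m³·s⁻³·A⁻²] / [m] = kg·m²·s⁻³·A⁻²
  (5) [s⁻¹] · [kg·m²·s⁻²·A⁻²] = kg·m²·s⁻³·A⁻²
All reduce to kg·m²·s⁻³·A⁻² except (1), which is kg·m³·s⁻³·A⁻².

(1)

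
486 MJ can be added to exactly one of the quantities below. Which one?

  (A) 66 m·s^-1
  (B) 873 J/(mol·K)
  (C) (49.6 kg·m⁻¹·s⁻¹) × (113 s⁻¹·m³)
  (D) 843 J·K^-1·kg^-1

(C)

Reference: J = N·m = kg·m²·s⁻².
Each option:
  (A) m·s⁻¹
  (B) J·mol⁻¹·K⁻¹ = N·m·mol⁻¹·K⁻¹ = kg·m²·s⁻²·K⁻¹·mol⁻¹
  (C) [kg·m⁻¹·s⁻¹] · [m³·s⁻¹] = kg·m²·s⁻²  ← same
  (D) J·kg⁻¹·K⁻¹ = N·m·kg⁻¹·K⁻¹ = m²·s⁻²·K⁻¹
Only (C) matches kg·m²·s⁻².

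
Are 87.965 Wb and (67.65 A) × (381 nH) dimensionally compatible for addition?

Work out the base dimensions of each:
  87.965 Wb:  Wb = V·s = kg·m²·s⁻²·A⁻¹
  (67.65 A) × (381 nH):  [A] · [kg·m²·s⁻²·A⁻²] = kg·m²·s⁻²·A⁻¹
Both are kg·m²·s⁻²·A⁻¹, so they have the same dimensions and can be added.

Yes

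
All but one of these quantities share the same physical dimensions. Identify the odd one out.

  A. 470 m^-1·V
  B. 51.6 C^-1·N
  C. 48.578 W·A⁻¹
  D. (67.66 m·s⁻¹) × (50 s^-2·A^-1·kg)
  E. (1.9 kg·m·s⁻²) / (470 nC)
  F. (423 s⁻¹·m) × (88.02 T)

Expand each in SI base units:
  A. V·m⁻¹ = J·C⁻¹·m⁻¹ = kg·m·s⁻³·A⁻¹
  B. N·C⁻¹ = kg·m·s⁻²·(s·A)⁻¹ = kg·m·s⁻³·A⁻¹
  C. W·A⁻¹ = J·s⁻¹·A⁻¹ = kg·m²·s⁻³·A⁻¹
  D. [m·s⁻¹] · [kg·s⁻²·A⁻¹] = kg·m·s⁻³·A⁻¹
  E. [kg·m·s⁻²] / [s·A] = kg·m·s⁻³·A⁻¹
  F. [m·s⁻¹] · [kg·s⁻²·A⁻¹] = kg·m·s⁻³·A⁻¹
All reduce to kg·m·s⁻³·A⁻¹ except C., which is kg·m²·s⁻³·A⁻¹.

C.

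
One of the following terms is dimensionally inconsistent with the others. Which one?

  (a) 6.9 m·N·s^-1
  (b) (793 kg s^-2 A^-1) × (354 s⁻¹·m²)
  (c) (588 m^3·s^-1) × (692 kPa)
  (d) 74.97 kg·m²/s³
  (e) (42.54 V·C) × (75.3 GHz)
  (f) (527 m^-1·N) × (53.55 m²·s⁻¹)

Expand each in SI base units:
  (a) N·m·s⁻¹ = kg·m·s⁻²·m·s⁻¹ = kg·m²·s⁻³
  (b) [kg·s⁻²·A⁻¹] · [m²·s⁻¹] = kg·m²·s⁻³·A⁻¹
  (c) [m³·s⁻¹] · [kg·m⁻¹·s⁻²] = kg·m²·s⁻³
  (d) kg·m²·s⁻³
  (e) [kg·m²·s⁻²] · [s⁻¹] = kg·m²·s⁻³
  (f) [kg·s⁻²] · [m²·s⁻¹] = kg·m²·s⁻³
All reduce to kg·m²·s⁻³ except (b), which is kg·m²·s⁻³·A⁻¹.

(b)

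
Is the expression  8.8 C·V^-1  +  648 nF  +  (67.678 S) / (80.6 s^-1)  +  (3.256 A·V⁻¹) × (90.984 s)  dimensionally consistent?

Yes

Expand each in SI base units:
  8.8 C·V^-1:  C·V⁻¹ = s·A·(J·C⁻¹)⁻¹ = kg⁻¹·m⁻²·s⁴·A²
  648 nF:  F = C·V⁻¹ = kg⁻¹·m⁻²·s⁴·A²
  (67.678 S) / (80.6 s^-1):  [kg⁻¹·m⁻²·s³·A²] / [s⁻¹] = kg⁻¹·m⁻²·s⁴·A²
  (3.256 A·V⁻¹) × (90.984 s):  [kg⁻¹·m⁻²·s³·A²] · [s] = kg⁻¹·m⁻²·s⁴·A²
Every term reduces to kg⁻¹·m⁻²·s⁴·A².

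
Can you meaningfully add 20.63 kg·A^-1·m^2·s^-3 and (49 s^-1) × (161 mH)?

Expand each in SI base units:
  20.63 kg·A^-1·m^2·s^-3:  kg·m²·s⁻³·A⁻¹
  (49 s^-1) × (161 mH):  [s⁻¹] · [kg·m²·s⁻²·A⁻²] = kg·m²·s⁻³·A⁻²
kg·m²·s⁻³·A⁻¹ ≠ kg·m²·s⁻³·A⁻², so they cannot be added.

No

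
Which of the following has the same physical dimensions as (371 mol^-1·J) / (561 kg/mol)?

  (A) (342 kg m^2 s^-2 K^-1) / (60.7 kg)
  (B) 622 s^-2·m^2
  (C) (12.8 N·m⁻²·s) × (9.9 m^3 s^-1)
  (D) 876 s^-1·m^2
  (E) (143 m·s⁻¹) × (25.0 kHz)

Reference: [kg·m²·s⁻²·mol⁻¹] / [kg·mol⁻¹] = m²·s⁻².
Each option:
  (A) [kg·m²·s⁻²·K⁻¹] / [kg] = m²·s⁻²·K⁻¹
  (B) m²·s⁻²  ← same
  (C) [kg·m⁻¹·s⁻¹] · [m³·s⁻¹] = kg·m²·s⁻²
  (D) m²·s⁻¹
  (E) [m·s⁻¹] · [s⁻¹] = m·s⁻²
Only (B) matches m²·s⁻².

(B)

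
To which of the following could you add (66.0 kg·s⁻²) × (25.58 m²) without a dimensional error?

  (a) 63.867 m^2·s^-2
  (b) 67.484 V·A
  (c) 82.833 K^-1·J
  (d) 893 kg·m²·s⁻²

Reference: [kg·s⁻²] · [m²] = kg·m²·s⁻².
Each option:
  (a) m²·s⁻²
  (b) V·A = J·C⁻¹·A = kg·m²·s⁻³
  (c) J·K⁻¹ = N·m·K⁻¹ = kg·m²·s⁻²·K⁻¹
  (d) kg·m²·s⁻²  ← same
Only (d) matches kg·m²·s⁻².

(d)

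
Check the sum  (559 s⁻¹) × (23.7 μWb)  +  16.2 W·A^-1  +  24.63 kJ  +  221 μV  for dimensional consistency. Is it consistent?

No

Expand each in SI base units:
  (559 s⁻¹) × (23.7 μWb):  [s⁻¹] · [kg·m²·s⁻²·A⁻¹] = kg·m²·s⁻³·A⁻¹
  16.2 W·A^-1:  W·A⁻¹ = J·s⁻¹·A⁻¹ = kg·m²·s⁻³·A⁻¹
  24.63 kJ:  J = N·m = kg·m²·s⁻²
  221 μV:  V = J·C⁻¹ = kg·m²·s⁻³·A⁻¹
The terms do not share a single dimension (kg·m²·s⁻² vs kg·m²·s⁻³·A⁻¹).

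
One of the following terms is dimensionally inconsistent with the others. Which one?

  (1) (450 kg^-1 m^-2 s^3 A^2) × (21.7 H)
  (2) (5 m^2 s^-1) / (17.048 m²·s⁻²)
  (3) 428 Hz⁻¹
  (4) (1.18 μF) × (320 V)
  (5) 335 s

(4)

Work out the base dimensions of each:
  (1) [kg⁻¹·m⁻²·s³·A²] · [kg·m²·s⁻²·A⁻²] = s
  (2) [m²·s⁻¹] / [m²·s⁻²] = s
  (3) Hz⁻¹ = (s⁻¹)⁻¹ = s
  (4) [kg⁻¹·m⁻²·s⁴·A²] · [kg·m²·s⁻³·A⁻¹] = s·A
  (5) s
All reduce to s except (4), which is s·A.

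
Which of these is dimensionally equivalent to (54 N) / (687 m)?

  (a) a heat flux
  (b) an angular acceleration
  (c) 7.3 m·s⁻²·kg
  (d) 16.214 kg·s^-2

Reference: [kg·m·s⁻²] / [m] = kg·s⁻².
Each option:
  (a) [heat flux] = kg·s⁻³
  (b) [angular acceleration] = s⁻²
  (c) kg·m·s⁻²
  (d) kg·s⁻²  ← same
Only (d) matches kg·s⁻².

(d)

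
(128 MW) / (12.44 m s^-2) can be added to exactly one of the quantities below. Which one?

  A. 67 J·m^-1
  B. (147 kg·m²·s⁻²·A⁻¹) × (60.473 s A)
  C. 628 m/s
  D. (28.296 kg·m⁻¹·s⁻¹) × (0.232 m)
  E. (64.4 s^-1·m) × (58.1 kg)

E.

Reference: [kg·m²·s⁻³] / [m·s⁻²] = kg·m·s⁻¹.
Each option:
  A. J·m⁻¹ = N·m·m⁻¹ = kg·m·s⁻²
  B. [kg·m²·s⁻²·A⁻¹] · [s·A] = kg·m²·s⁻¹
  C. m·s⁻¹
  D. [kg·m⁻¹·s⁻¹] · [m] = kg·s⁻¹
  E. [m·s⁻¹] · [kg] = kg·m·s⁻¹  ← same
Only E. matches kg·m·s⁻¹.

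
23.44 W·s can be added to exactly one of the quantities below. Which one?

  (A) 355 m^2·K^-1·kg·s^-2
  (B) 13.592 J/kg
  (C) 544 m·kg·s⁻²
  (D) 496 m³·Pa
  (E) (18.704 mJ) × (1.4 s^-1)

Reference: W·s = J·s⁻¹·s = kg·m²·s⁻².
Each option:
  (A) kg·m²·s⁻²·K⁻¹
  (B) J·kg⁻¹ = N·m·kg⁻¹ = m²·s⁻²
  (C) kg·m·s⁻²
  (D) Pa·m³ = N·m⁻²·m³ = kg·m²·s⁻²  ← same
  (E) [kg·m²·s⁻²] · [s⁻¹] = kg·m²·s⁻³
Only (D) matches kg·m²·s⁻².

(D)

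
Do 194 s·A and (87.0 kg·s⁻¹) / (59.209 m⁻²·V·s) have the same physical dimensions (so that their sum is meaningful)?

Yes

Reduce each to base SI dimensions:
  194 s·A:  A·s = s·A
  (87.0 kg·s⁻¹) / (59.209 m⁻²·V·s):  [kg·s⁻¹] / [kg·s⁻²·A⁻¹] = s·A
Both are s·A, so they have the same dimensions and can be added.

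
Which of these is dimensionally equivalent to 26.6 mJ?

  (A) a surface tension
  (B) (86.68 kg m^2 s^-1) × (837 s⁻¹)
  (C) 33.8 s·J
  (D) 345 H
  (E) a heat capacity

Reference: J = N·m = kg·m²·s⁻².
Each option:
  (A) [surface tension] = kg·s⁻²
  (B) [kg·m²·s⁻¹] · [s⁻¹] = kg·m²·s⁻²  ← same
  (C) J·s = N·m·s = kg·m²·s⁻¹
  (D) H = V·s·A⁻¹ = kg·m²·s⁻²·A⁻²
  (E) [heat capacity] = kg·m²·s⁻²·K⁻¹
Only (B) matches kg·m²·s⁻².

(B)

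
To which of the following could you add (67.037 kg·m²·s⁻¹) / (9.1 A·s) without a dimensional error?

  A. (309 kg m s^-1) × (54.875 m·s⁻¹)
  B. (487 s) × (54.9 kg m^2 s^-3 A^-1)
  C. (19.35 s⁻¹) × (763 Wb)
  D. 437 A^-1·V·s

B.

Reference: [kg·m²·s⁻¹] / [s·A] = kg·m²·s⁻²·A⁻¹.
Each option:
  A. [kg·m·s⁻¹] · [m·s⁻¹] = kg·m²·s⁻²
  B. [s] · [kg·m²·s⁻³·A⁻¹] = kg·m²·s⁻²·A⁻¹  ← same
  C. [s⁻¹] · [kg·m²·s⁻²·A⁻¹] = kg·m²·s⁻³·A⁻¹
  D. V·s·A⁻¹ = J·C⁻¹·s·A⁻¹ = kg·m²·s⁻²·A⁻²
Only B. matches kg·m²·s⁻²·A⁻¹.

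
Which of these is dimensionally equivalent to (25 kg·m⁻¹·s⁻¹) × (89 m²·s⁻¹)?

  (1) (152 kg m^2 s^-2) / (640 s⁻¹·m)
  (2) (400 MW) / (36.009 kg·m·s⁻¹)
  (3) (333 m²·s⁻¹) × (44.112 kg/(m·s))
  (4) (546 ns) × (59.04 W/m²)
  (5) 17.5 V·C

Reference: [kg·m⁻¹·s⁻¹] · [m²·s⁻¹] = kg·m·s⁻².
Each option:
  (1) [kg·m²·s⁻²] / [m·s⁻¹] = kg·m·s⁻¹
  (2) [kg·m²·s⁻³] / [kg·m·s⁻¹] = m·s⁻²
  (3) [m²·s⁻¹] · [kg·m⁻¹·s⁻¹] = kg·m·s⁻²  ← same
  (4) [s] · [kg·s⁻³] = kg·s⁻²
  (5) C·V = s·A·J·C⁻¹ = kg·m²·s⁻²
Only (3) matches kg·m·s⁻².

(3)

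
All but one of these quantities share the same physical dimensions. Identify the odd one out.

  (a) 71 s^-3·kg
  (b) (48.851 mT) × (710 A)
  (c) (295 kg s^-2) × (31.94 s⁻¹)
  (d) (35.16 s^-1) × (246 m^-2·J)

Expand each in SI base units:
  (a) kg·s⁻³
  (b) [kg·s⁻²·A⁻¹] · [A] = kg·s⁻²
  (c) [kg·s⁻²] · [s⁻¹] = kg·s⁻³
  (d) [s⁻¹] · [kg·s⁻²] = kg·s⁻³
All reduce to kg·s⁻³ except (b), which is kg·s⁻².

(b)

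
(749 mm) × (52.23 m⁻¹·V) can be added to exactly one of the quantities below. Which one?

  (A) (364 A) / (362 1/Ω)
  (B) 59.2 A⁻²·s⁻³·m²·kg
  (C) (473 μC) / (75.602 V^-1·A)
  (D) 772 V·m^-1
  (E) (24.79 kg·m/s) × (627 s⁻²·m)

Reference: [m] · [kg·m·s⁻³·A⁻¹] = kg·m²·s⁻³·A⁻¹.
Each option:
  (A) [A] / [kg⁻¹·m⁻²·s³·A²] = kg·m²·s⁻³·A⁻¹  ← same
  (B) kg·m²·s⁻³·A⁻²
  (C) [s·A] / [kg⁻¹·m⁻²·s³·A²] = kg·m²·s⁻²·A⁻¹
  (D) V·m⁻¹ = J·C⁻¹·m⁻¹ = kg·m·s⁻³·A⁻¹
  (E) [kg·m·s⁻¹] · [m·s⁻²] = kg·m²·s⁻³
Only (A) matches kg·m²·s⁻³·A⁻¹.

(A)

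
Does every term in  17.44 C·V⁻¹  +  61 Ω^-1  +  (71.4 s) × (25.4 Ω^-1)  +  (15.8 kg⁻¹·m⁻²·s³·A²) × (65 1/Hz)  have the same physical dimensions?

No

Dimensions:
  17.44 C·V⁻¹:  C·V⁻¹ = s·A·(J·C⁻¹)⁻¹ = kg⁻¹·m⁻²·s⁴·A²
  61 Ω^-1:  Ω⁻¹ = (V·A⁻¹)⁻¹ = kg⁻¹·m⁻²·s³·A²
  (71.4 s) × (25.4 Ω^-1):  [s] · [kg⁻¹·m⁻²·s³·A²] = kg⁻¹·m⁻²·s⁴·A²
  (15.8 kg⁻¹·m⁻²·s³·A²) × (65 1/Hz):  [kg⁻¹·m⁻²·s³·A²] · [s] = kg⁻¹·m⁻²·s⁴·A²
The terms do not share a single dimension (kg⁻¹·m⁻²·s³·A² vs kg⁻¹·m⁻²·s⁴·A²).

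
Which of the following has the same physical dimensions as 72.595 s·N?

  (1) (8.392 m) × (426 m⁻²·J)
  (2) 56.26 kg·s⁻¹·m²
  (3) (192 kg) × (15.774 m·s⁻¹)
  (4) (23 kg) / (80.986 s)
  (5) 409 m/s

(3)

Reference: N·s = kg·m·s⁻²·s = kg·m·s⁻¹.
Each option:
  (1) [m] · [kg·s⁻²] = kg·m·s⁻²
  (2) kg·m²·s⁻¹
  (3) [kg] · [m·s⁻¹] = kg·m·s⁻¹  ← same
  (4) [kg] / [s] = kg·s⁻¹
  (5) m·s⁻¹
Only (3) matches kg·m·s⁻¹.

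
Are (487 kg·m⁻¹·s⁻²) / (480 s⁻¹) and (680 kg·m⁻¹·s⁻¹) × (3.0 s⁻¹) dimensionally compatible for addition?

In SI base units:
  (487 kg·m⁻¹·s⁻²) / (480 s⁻¹):  [kg·m⁻¹·s⁻²] / [s⁻¹] = kg·m⁻¹·s⁻¹
  (680 kg·m⁻¹·s⁻¹) × (3.0 s⁻¹):  [kg·m⁻¹·s⁻¹] · [s⁻¹] = kg·m⁻¹·s⁻²
kg·m⁻¹·s⁻¹ ≠ kg·m⁻¹·s⁻², so they cannot be added.

No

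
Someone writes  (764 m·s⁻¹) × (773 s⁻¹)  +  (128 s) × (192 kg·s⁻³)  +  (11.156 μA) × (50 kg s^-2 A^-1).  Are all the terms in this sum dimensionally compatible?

In SI base units:
  (764 m·s⁻¹) × (773 s⁻¹):  [m·s⁻¹] · [s⁻¹] = m·s⁻²
  (128 s) × (192 kg·s⁻³):  [s] · [kg·s⁻³] = kg·s⁻²
  (11.156 μA) × (50 kg s^-2 A^-1):  [A] · [kg·s⁻²·A⁻¹] = kg·s⁻²
The terms do not share a single dimension (kg·s⁻² vs m·s⁻²).

No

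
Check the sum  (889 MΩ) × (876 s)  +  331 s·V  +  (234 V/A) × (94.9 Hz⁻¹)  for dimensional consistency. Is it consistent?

No

Reduce each to base SI dimensions:
  (889 MΩ) × (876 s):  [kg·m²·s⁻³·A⁻²] · [s] = kg·m²·s⁻²·A⁻²
  331 s·V:  V·s = J·C⁻¹·s = kg·m²·s⁻²·A⁻¹
  (234 V/A) × (94.9 Hz⁻¹):  [kg·m²·s⁻³·A⁻²] · [s] = kg·m²·s⁻²·A⁻²
The terms do not share a single dimension (kg·m²·s⁻²·A⁻² vs kg·m²·s⁻²·A⁻¹).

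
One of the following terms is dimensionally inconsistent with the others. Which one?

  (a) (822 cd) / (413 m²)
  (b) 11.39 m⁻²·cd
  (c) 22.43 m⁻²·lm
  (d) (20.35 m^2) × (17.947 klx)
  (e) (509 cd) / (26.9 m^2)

Dimensions:
  (a) [cd] / [m²] = m⁻²·cd
  (b) cd·m⁻² = m⁻²·cd
  (c) lm·m⁻² = cd·m⁻² = m⁻²·cd
  (d) [m²] · [m⁻²·cd] = cd
  (e) [cd] / [m²] = m⁻²·cd
All reduce to m⁻²·cd except (d), which is cd.

(d)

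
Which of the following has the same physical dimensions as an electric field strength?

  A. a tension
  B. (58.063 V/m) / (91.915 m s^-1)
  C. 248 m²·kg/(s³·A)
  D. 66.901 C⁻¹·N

D.

Reference: [electric field strength] = kg·m·s⁻³·A⁻¹.
Each option:
  A. [tension] = kg·m·s⁻²
  B. [kg·m·s⁻³·A⁻¹] / [m·s⁻¹] = kg·s⁻²·A⁻¹
  C. kg·m²·s⁻³·A⁻¹
  D. N·C⁻¹ = kg·m·s⁻²·(s·A)⁻¹ = kg·m·s⁻³·A⁻¹  ← same
Only D. matches kg·m·s⁻³·A⁻¹.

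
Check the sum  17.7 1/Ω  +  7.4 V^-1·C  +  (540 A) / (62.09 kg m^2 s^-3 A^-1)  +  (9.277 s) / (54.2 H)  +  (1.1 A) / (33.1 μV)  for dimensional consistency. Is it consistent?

No

Reduce each to base SI dimensions:
  17.7 1/Ω:  Ω⁻¹ = (V·A⁻¹)⁻¹ = kg⁻¹·m⁻²·s³·A²
  7.4 V^-1·C:  C·V⁻¹ = s·A·(J·C⁻¹)⁻¹ = kg⁻¹·m⁻²·s⁴·A²
  (540 A) / (62.09 kg m^2 s^-3 A^-1):  [A] / [kg·m²·s⁻³·A⁻¹] = kg⁻¹·m⁻²·s³·A²
  (9.277 s) / (54.2 H):  [s] / [kg·m²·s⁻²·A⁻²] = kg⁻¹·m⁻²·s³·A²
  (1.1 A) / (33.1 μV):  [A] / [kg·m²·s⁻³·A⁻¹] = kg⁻¹·m⁻²·s³·A²
The terms do not share a single dimension (kg⁻¹·m⁻²·s³·A² vs kg⁻¹·m⁻²·s⁴·A²).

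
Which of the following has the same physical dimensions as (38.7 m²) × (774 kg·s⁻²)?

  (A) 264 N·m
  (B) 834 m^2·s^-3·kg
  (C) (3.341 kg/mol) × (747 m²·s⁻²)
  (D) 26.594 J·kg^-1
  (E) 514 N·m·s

(A)

Reference: [m²] · [kg·s⁻²] = kg·m²·s⁻².
Each option:
  (A) N·m = kg·m·s⁻²·m = kg·m²·s⁻²  ← same
  (B) kg·m²·s⁻³
  (C) [kg·mol⁻¹] · [m²·s⁻²] = kg·m²·s⁻²·mol⁻¹
  (D) J·kg⁻¹ = N·m·kg⁻¹ = m²·s⁻²
  (E) N·m·s = kg·m·s⁻²·m·s = kg·m²·s⁻¹
Only (A) matches kg·m²·s⁻².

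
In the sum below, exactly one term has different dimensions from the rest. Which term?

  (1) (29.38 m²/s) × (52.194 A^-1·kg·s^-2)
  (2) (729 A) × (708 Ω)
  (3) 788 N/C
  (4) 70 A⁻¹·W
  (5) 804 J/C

Work out the base dimensions of each:
  (1) [m²·s⁻¹] · [kg·s⁻²·A⁻¹] = kg·m²·s⁻³·A⁻¹
  (2) [A] · [kg·m²·s⁻³·A⁻²] = kg·m²·s⁻³·A⁻¹
  (3) N·C⁻¹ = kg·m·s⁻²·(s·A)⁻¹ = kg·m·s⁻³·A⁻¹
  (4) W·A⁻¹ = J·s⁻¹·A⁻¹ = kg·m²·s⁻³·A⁻¹
  (5) J·C⁻¹ = N·m·(s·A)⁻¹ = kg·m²·s⁻³·A⁻¹
All reduce to kg·m²·s⁻³·A⁻¹ except (3), which is kg·m·s⁻³·A⁻¹.

(3)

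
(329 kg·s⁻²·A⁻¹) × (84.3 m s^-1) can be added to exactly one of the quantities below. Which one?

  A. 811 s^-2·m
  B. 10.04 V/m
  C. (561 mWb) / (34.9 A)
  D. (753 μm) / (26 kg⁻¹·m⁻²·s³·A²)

Reference: [kg·s⁻²·A⁻¹] · [m·s⁻¹] = kg·m·s⁻³·A⁻¹.
Each option:
  A. m·s⁻²
  B. V·m⁻¹ = J·C⁻¹·m⁻¹ = kg·m·s⁻³·A⁻¹  ← same
  C. [kg·m²·s⁻²·A⁻¹] / [A] = kg·m²·s⁻²·A⁻²
  D. [m] / [kg⁻¹·m⁻²·s³·A²] = kg·m³·s⁻³·A⁻²
Only B. matches kg·m·s⁻³·A⁻¹.

B.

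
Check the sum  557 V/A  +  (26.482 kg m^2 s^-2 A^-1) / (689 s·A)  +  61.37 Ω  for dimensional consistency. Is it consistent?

Reduce each to base SI dimensions:
  557 V/A:  V·A⁻¹ = J·C⁻¹·A⁻¹ = kg·m²·s⁻³·A⁻²
  (26.482 kg m^2 s^-2 A^-1) / (689 s·A):  [kg·m²·s⁻²·A⁻¹] / [s·A] = kg·m²·s⁻³·A⁻²
  61.37 Ω:  Ω = V·A⁻¹ = kg·m²·s⁻³·A⁻²
Every term reduces to kg·m²·s⁻³·A⁻².

Yes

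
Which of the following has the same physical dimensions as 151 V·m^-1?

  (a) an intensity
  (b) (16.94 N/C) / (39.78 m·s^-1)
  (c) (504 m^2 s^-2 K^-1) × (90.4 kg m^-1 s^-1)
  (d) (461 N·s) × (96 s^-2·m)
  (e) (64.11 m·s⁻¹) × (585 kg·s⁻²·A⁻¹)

(e)

Reference: V·m⁻¹ = J·C⁻¹·m⁻¹ = kg·m·s⁻³·A⁻¹.
Each option:
  (a) [intensity] = kg·s⁻³
  (b) [kg·m·s⁻³·A⁻¹] / [m·s⁻¹] = kg·s⁻²·A⁻¹
  (c) [m²·s⁻²·K⁻¹] · [kg·m⁻¹·s⁻¹] = kg·m·s⁻³·K⁻¹
  (d) [kg·m·s⁻¹] · [m·s⁻²] = kg·m²·s⁻³
  (e) [m·s⁻¹] · [kg·s⁻²·A⁻¹] = kg·m·s⁻³·A⁻¹  ← same
Only (e) matches kg·m·s⁻³·A⁻¹.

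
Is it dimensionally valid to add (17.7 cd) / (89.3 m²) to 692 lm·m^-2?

Reduce each to base SI dimensions:
  (17.7 cd) / (89.3 m²):  [cd] / [m²] = m⁻²·cd
  692 lm·m^-2:  lm·m⁻² = cd·m⁻² = m⁻²·cd
Both are m⁻²·cd, so they have the same dimensions and can be added.

Yes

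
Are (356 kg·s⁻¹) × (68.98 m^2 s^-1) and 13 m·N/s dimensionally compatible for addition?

No

Dimensions:
  (356 kg·s⁻¹) × (68.98 m^2 s^-1):  [kg·s⁻¹] · [m²·s⁻¹] = kg·m²·s⁻²
  13 m·N/s:  N·m·s⁻¹ = kg·m·s⁻²·m·s⁻¹ = kg·m²·s⁻³
kg·m²·s⁻² ≠ kg·m²·s⁻³, so they cannot be added.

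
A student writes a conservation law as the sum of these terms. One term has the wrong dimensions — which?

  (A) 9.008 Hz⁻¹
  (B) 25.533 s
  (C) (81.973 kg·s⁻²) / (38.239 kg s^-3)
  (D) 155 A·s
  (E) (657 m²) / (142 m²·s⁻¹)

Reduce each to base SI dimensions:
  (A) Hz⁻¹ = (s⁻¹)⁻¹ = s
  (B) s
  (C) [kg·s⁻²] / [kg·s⁻³] = s
  (D) A·s = s·A
  (E) [m²] / [m²·s⁻¹] = s
All reduce to s except (D), which is s·A.

(D)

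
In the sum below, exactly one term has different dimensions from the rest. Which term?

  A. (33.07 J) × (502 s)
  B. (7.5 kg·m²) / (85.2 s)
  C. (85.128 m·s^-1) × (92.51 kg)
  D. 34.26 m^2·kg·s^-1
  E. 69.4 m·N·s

Reduce each to base SI dimensions:
  A. [kg·m²·s⁻²] · [s] = kg·m²·s⁻¹
  B. [kg·m²] / [s] = kg·m²·s⁻¹
  C. [m·s⁻¹] · [kg] = kg·m·s⁻¹
  D. kg·m²·s⁻¹
  E. N·m·s = kg·m·s⁻²·m·s = kg·m²·s⁻¹
All reduce to kg·m²·s⁻¹ except C., which is kg·m·s⁻¹.

C.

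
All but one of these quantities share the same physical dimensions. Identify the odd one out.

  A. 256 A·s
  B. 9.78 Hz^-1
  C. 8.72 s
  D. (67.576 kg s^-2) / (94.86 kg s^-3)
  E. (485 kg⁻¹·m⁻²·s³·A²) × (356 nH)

A.

Expand each in SI base units:
  A. A·s = s·A
  B. Hz⁻¹ = (s⁻¹)⁻¹ = s
  C. s
  D. [kg·s⁻²] / [kg·s⁻³] = s
  E. [kg⁻¹·m⁻²·s³·A²] · [kg·m²·s⁻²·A⁻²] = s
All reduce to s except A., which is s·A.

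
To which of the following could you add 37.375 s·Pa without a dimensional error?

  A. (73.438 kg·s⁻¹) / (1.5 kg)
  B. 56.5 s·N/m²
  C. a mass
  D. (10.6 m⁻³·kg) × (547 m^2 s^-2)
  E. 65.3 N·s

Reference: Pa·s = N·m⁻²·s = kg·m⁻¹·s⁻¹.
Each option:
  A. [kg·s⁻¹] / [kg] = s⁻¹
  B. N·s·m⁻² = kg·m·s⁻²·s·m⁻² = kg·m⁻¹·s⁻¹  ← same
  C. [mass] = kg
  D. [kg·m⁻³] · [m²·s⁻²] = kg·m⁻¹·s⁻²
  E. N·s = kg·m·s⁻²·s = kg·m·s⁻¹
Only B. matches kg·m⁻¹·s⁻¹.

B.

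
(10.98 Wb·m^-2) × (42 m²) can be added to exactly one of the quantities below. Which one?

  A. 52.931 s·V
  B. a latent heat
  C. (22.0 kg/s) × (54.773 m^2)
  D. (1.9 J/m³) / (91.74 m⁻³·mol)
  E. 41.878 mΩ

A.

Reference: [kg·s⁻²·A⁻¹] · [m²] = kg·m²·s⁻²·A⁻¹.
Each option:
  A. V·s = J·C⁻¹·s = kg·m²·s⁻²·A⁻¹  ← same
  B. [latent heat] = m²·s⁻²
  C. [kg·s⁻¹] · [m²] = kg·m²·s⁻¹
  D. [kg·m⁻¹·s⁻²] / [m⁻³·mol] = kg·m²·s⁻²·mol⁻¹
  E. Ω = V·A⁻¹ = kg·m²·s⁻³·A⁻²
Only A. matches kg·m²·s⁻²·A⁻¹.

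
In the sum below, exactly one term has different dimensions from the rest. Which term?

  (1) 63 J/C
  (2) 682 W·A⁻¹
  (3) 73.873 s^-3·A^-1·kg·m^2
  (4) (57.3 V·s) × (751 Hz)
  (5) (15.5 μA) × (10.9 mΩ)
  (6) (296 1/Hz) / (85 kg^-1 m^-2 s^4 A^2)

Expand each in SI base units:
  (1) J·C⁻¹ = N·m·(s·A)⁻¹ = kg·m²·s⁻³·A⁻¹
  (2) W·A⁻¹ = J·s⁻¹·A⁻¹ = kg·m²·s⁻³·A⁻¹
  (3) kg·m²·s⁻³·A⁻¹
  (4) [kg·m²·s⁻²·A⁻¹] · [s⁻¹] = kg·m²·s⁻³·A⁻¹
  (5) [A] · [kg·m²·s⁻³·A⁻²] = kg·m²·s⁻³·A⁻¹
  (6) [s] / [kg⁻¹·m⁻²·s⁴·A²] = kg·m²·s⁻³·A⁻²
All reduce to kg·m²·s⁻³·A⁻¹ except (6), which is kg·m²·s⁻³·A⁻².

(6)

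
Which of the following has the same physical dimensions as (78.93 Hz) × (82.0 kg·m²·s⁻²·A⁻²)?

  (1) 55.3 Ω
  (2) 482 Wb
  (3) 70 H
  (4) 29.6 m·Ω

Reference: [s⁻¹] · [kg·m²·s⁻²·A⁻²] = kg·m²·s⁻³·A⁻².
Each option:
  (1) Ω = V·A⁻¹ = kg·m²·s⁻³·A⁻²  ← same
  (2) Wb = V·s = kg·m²·s⁻²·A⁻¹
  (3) H = V·s·A⁻¹ = kg·m²·s⁻²·A⁻²
  (4) Ω·m = V·A⁻¹·m = kg·m³·s⁻³·A⁻²
Only (1) matches kg·m²·s⁻³·A⁻².

(1)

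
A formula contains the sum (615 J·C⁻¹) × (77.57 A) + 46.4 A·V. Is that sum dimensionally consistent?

Yes

Work out the base dimensions of each:
  (615 J·C⁻¹) × (77.57 A):  [kg·m²·s⁻³·A⁻¹] · [A] = kg·m²·s⁻³
  46.4 A·V:  V·A = J·C⁻¹·A = kg·m²·s⁻³
Both are kg·m²·s⁻³, so they have the same dimensions and can be added.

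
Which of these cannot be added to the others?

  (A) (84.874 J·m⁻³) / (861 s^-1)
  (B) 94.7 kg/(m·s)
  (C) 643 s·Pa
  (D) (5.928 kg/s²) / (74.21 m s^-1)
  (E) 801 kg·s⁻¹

(E)

In SI base units:
  (A) [kg·m⁻¹·s⁻²] / [s⁻¹] = kg·m⁻¹·s⁻¹
  (B) kg·m⁻¹·s⁻¹
  (C) Pa·s = N·m⁻²·s = kg·m⁻¹·s⁻¹
  (D) [kg·s⁻²] / [m·s⁻¹] = kg·m⁻¹·s⁻¹
  (E) kg·s⁻¹
All reduce to kg·m⁻¹·s⁻¹ except (E), which is kg·s⁻¹.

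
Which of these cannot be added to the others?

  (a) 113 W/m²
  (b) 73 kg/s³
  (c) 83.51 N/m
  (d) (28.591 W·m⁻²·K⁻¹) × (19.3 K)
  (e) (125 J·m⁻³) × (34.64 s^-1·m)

(c)

Dimensions:
  (a) W·m⁻² = J·s⁻¹·m⁻² = kg·s⁻³
  (b) kg·s⁻³
  (c) N·m⁻¹ = kg·m·s⁻²·m⁻¹ = kg·s⁻²
  (d) [kg·s⁻³·K⁻¹] · [K] = kg·s⁻³
  (e) [kg·m⁻¹·s⁻²] · [m·s⁻¹] = kg·s⁻³
All reduce to kg·s⁻³ except (c), which is kg·s⁻².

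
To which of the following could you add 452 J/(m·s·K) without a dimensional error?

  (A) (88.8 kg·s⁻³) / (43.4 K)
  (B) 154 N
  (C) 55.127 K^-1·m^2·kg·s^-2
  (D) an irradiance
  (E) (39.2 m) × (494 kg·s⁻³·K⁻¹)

(E)

Reference: J·s⁻¹·m⁻¹·K⁻¹ = N·m·s⁻¹·m⁻¹·K⁻¹ = kg·m·s⁻³·K⁻¹.
Each option:
  (A) [kg·s⁻³] / [K] = kg·s⁻³·K⁻¹
  (B) N = kg·m·s⁻²
  (C) kg·m²·s⁻²·K⁻¹
  (D) [irradiance] = kg·s⁻³
  (E) [m] · [kg·s⁻³·K⁻¹] = kg·m·s⁻³·K⁻¹  ← same
Only (E) matches kg·m·s⁻³·K⁻¹.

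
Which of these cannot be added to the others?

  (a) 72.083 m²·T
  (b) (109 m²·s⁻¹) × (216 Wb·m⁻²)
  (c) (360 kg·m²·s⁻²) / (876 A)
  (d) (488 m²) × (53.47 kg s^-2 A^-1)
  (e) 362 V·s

Reduce each to base SI dimensions:
  (a) T·m² = Wb·m⁻²·m² = kg·m²·s⁻²·A⁻¹
  (b) [m²·s⁻¹] · [kg·s⁻²·A⁻¹] = kg·m²·s⁻³·A⁻¹
  (c) [kg·m²·s⁻²] / [A] = kg·m²·s⁻²·A⁻¹
  (d) [m²] · [kg·s⁻²·A⁻¹] = kg·m²·s⁻²·A⁻¹
  (e) V·s = J·C⁻¹·s = kg·m²·s⁻²·A⁻¹
All reduce to kg·m²·s⁻²·A⁻¹ except (b), which is kg·m²·s⁻³·A⁻¹.

(b)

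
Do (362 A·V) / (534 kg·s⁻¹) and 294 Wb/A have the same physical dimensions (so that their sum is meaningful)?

Work out the base dimensions of each:
  (362 A·V) / (534 kg·s⁻¹):  [kg·m²·s⁻³] / [kg·s⁻¹] = m²·s⁻²
  294 Wb/A:  Wb·A⁻¹ = V·s·A⁻¹ = kg·m²·s⁻²·A⁻²
m²·s⁻² ≠ kg·m²·s⁻²·A⁻², so they cannot be added.

No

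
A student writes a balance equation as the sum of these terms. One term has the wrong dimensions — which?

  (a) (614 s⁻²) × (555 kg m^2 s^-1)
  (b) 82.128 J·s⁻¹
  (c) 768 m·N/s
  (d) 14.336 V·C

(d)

Expand each in SI base units:
  (a) [s⁻²] · [kg·m²·s⁻¹] = kg·m²·s⁻³
  (b) J·s⁻¹ = N·m·s⁻¹ = kg·m²·s⁻³
  (c) N·m·s⁻¹ = kg·m·s⁻²·m·s⁻¹ = kg·m²·s⁻³
  (d) C·V = s·A·J·C⁻¹ = kg·m²·s⁻²
All reduce to kg·m²·s⁻³ except (d), which is kg·m²·s⁻².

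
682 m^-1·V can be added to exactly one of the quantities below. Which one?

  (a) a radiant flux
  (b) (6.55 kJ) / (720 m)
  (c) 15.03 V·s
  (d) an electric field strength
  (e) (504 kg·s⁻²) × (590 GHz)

Reference: V·m⁻¹ = J·C⁻¹·m⁻¹ = kg·m·s⁻³·A⁻¹.
Each option:
  (a) [radiant flux] = kg·m²·s⁻³
  (b) [kg·m²·s⁻²] / [m] = kg·m·s⁻²
  (c) V·s = J·C⁻¹·s = kg·m²·s⁻²·A⁻¹
  (d) [electric field strength] = kg·m·s⁻³·A⁻¹  ← same
  (e) [kg·s⁻²] · [s⁻¹] = kg·s⁻³
Only (d) matches kg·m·s⁻³·A⁻¹.

(d)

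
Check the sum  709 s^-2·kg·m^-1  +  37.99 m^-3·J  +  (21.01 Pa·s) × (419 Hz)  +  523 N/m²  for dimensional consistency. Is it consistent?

Yes

Expand each in SI base units:
  709 s^-2·kg·m^-1:  kg·m⁻¹·s⁻²
  37.99 m^-3·J:  J·m⁻³ = N·m·m⁻³ = kg·m⁻¹·s⁻²
  (21.01 Pa·s) × (419 Hz):  [kg·m⁻¹·s⁻¹] · [s⁻¹] = kg·m⁻¹·s⁻²
  523 N/m²:  N·m⁻² = kg·m·s⁻²·m⁻² = kg·m⁻¹·s⁻²
Every term reduces to kg·m⁻¹·s⁻².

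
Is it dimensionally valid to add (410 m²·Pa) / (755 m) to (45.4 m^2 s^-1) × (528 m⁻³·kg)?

No

Expand each in SI base units:
  (410 m²·Pa) / (755 m):  [kg·m·s⁻²] / [m] = kg·s⁻²
  (45.4 m^2 s^-1) × (528 m⁻³·kg):  [m²·s⁻¹] · [kg·m⁻³] = kg·m⁻¹·s⁻¹
kg·s⁻² ≠ kg·m⁻¹·s⁻¹, so they cannot be added.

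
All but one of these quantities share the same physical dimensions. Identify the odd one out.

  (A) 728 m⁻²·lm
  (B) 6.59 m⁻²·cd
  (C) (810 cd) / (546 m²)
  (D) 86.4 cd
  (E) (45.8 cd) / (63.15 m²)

(D)

Reduce each to base SI dimensions:
  (A) lm·m⁻² = cd·m⁻² = m⁻²·cd
  (B) cd·m⁻² = m⁻²·cd
  (C) [cd] / [m²] = m⁻²·cd
  (D) cd
  (E) [cd] / [m²] = m⁻²·cd
All reduce to m⁻²·cd except (D), which is cd.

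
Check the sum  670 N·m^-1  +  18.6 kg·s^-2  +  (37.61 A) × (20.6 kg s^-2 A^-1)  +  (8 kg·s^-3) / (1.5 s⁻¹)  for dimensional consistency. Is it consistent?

Yes

In SI base units:
  670 N·m^-1:  N·m⁻¹ = kg·m·s⁻²·m⁻¹ = kg·s⁻²
  18.6 kg·s^-2:  kg·s⁻²
  (37.61 A) × (20.6 kg s^-2 A^-1):  [A] · [kg·s⁻²·A⁻¹] = kg·s⁻²
  (8 kg·s^-3) / (1.5 s⁻¹):  [kg·s⁻³] / [s⁻¹] = kg·s⁻²
Every term reduces to kg·s⁻².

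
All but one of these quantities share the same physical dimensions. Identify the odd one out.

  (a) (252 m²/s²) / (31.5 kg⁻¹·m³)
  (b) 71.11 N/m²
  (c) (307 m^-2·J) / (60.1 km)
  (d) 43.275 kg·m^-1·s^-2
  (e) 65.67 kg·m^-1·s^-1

Dimensions:
  (a) [m²·s⁻²] / [kg⁻¹·m³] = kg·m⁻¹·s⁻²
  (b) N·m⁻² = kg·m·s⁻²·m⁻² = kg·m⁻¹·s⁻²
  (c) [kg·s⁻²] / [m] = kg·m⁻¹·s⁻²
  (d) kg·m⁻¹·s⁻²
  (e) kg·m⁻¹·s⁻¹
All reduce to kg·m⁻¹·s⁻² except (e), which is kg·m⁻¹·s⁻¹.

(e)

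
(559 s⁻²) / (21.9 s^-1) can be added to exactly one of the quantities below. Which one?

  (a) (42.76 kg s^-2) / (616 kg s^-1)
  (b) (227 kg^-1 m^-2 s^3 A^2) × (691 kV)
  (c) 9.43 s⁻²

(a)

Reference: [s⁻²] / [s⁻¹] = s⁻¹.
Each option:
  (a) [kg·s⁻²] / [kg·s⁻¹] = s⁻¹  ← same
  (b) [kg⁻¹·m⁻²·s³·A²] · [kg·m²·s⁻³·A⁻¹] = A
  (c) s⁻²
Only (a) matches s⁻¹.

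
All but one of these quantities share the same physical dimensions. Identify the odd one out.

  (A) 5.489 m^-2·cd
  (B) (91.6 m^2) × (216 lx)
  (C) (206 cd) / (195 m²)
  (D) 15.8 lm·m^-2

(B)

Work out the base dimensions of each:
  (A) cd·m⁻² = m⁻²·cd
  (B) [m²] · [m⁻²·cd] = cd
  (C) [cd] / [m²] = m⁻²·cd
  (D) lm·m⁻² = cd·m⁻² = m⁻²·cd
All reduce to m⁻²·cd except (B), which is cd.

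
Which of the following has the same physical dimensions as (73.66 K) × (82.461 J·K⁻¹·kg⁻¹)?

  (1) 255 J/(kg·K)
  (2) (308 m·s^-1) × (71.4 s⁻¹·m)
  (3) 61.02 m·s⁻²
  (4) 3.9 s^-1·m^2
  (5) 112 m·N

(2)

Reference: [K] · [m²·s⁻²·K⁻¹] = m²·s⁻².
Each option:
  (1) J·kg⁻¹·K⁻¹ = N·m·kg⁻¹·K⁻¹ = m²·s⁻²·K⁻¹
  (2) [m·s⁻¹] · [m·s⁻¹] = m²·s⁻²  ← same
  (3) m·s⁻²
  (4) m²·s⁻¹
  (5) N·m = kg·m·s⁻²·m = kg·m²·s⁻²
Only (2) matches m²·s⁻².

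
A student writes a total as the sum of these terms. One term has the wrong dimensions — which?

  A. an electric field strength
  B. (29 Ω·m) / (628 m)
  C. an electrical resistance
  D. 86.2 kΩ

Work out the base dimensions of each:
  A. [electric field strength] = kg·m·s⁻³·A⁻¹
  B. [kg·m³·s⁻³·A⁻²] / [m] = kg·m²·s⁻³·A⁻²
  C. [electrical resistance] = kg·m²·s⁻³·A⁻²
  D. Ω = V·A⁻¹ = kg·m²·s⁻³·A⁻²
All reduce to kg·m²·s⁻³·A⁻² except A., which is kg·m·s⁻³·A⁻¹.

A.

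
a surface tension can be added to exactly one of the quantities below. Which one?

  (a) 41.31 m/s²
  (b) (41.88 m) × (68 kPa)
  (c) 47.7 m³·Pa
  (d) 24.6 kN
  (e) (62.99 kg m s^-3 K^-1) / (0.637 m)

Reference: [surface tension] = kg·s⁻².
Each option:
  (a) m·s⁻²
  (b) [m] · [kg·m⁻¹·s⁻²] = kg·s⁻²  ← same
  (c) Pa·m³ = N·m⁻²·m³ = kg·m²·s⁻²
  (d) N = kg·m·s⁻²
  (e) [kg·m·s⁻³·K⁻¹] / [m] = kg·s⁻³·K⁻¹
Only (b) matches kg·s⁻².

(b)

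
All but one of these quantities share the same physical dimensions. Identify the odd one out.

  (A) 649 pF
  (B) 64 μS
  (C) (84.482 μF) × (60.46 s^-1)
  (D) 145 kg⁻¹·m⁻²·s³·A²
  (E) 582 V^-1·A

Work out the base dimensions of each:
  (A) F = C·V⁻¹ = kg⁻¹·m⁻²·s⁴·A²
  (B) S = Ω⁻¹ = kg⁻¹·m⁻²·s³·A²
  (C) [kg⁻¹·m⁻²·s⁴·A²] · [s⁻¹] = kg⁻¹·m⁻²·s³·A²
  (D) kg⁻¹·m⁻²·s³·A²
  (E) A·V⁻¹ = A·(J·C⁻¹)⁻¹ = kg⁻¹·m⁻²·s³·A²
All reduce to kg⁻¹·m⁻²·s³·A² except (A), which is kg⁻¹·m⁻²·s⁴·A².

(A)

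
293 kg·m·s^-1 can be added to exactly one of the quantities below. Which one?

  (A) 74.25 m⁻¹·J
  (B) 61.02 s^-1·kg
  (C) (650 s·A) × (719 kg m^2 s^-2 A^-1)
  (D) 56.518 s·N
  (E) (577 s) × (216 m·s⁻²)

(D)

Reference: kg·m·s⁻¹.
Each option:
  (A) J·m⁻¹ = N·m·m⁻¹ = kg·m·s⁻²
  (B) kg·s⁻¹
  (C) [s·A] · [kg·m²·s⁻²·A⁻¹] = kg·m²·s⁻¹
  (D) N·s = kg·m·s⁻²·s = kg·m·s⁻¹  ← same
  (E) [s] · [m·s⁻²] = m·s⁻¹
Only (D) matches kg·m·s⁻¹.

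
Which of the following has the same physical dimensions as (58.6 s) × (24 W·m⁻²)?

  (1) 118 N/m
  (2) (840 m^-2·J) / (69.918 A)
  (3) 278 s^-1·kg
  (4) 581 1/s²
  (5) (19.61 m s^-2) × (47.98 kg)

Reference: [s] · [kg·s⁻³] = kg·s⁻².
Each option:
  (1) N·m⁻¹ = kg·m·s⁻²·m⁻¹ = kg·s⁻²  ← same
  (2) [kg·s⁻²] / [A] = kg·s⁻²·A⁻¹
  (3) kg·s⁻¹
  (4) s⁻²
  (5) [m·s⁻²] · [kg] = kg·m·s⁻²
Only (1) matches kg·s⁻².

(1)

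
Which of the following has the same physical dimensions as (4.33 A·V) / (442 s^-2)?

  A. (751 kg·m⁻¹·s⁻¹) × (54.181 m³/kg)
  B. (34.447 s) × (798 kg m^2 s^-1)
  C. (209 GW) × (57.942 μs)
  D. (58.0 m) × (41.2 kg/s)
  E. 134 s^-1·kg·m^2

E.

Reference: [kg·m²·s⁻³] / [s⁻²] = kg·m²·s⁻¹.
Each option:
  A. [kg·m⁻¹·s⁻¹] · [kg⁻¹·m³] = m²·s⁻¹
  B. [s] · [kg·m²·s⁻¹] = kg·m²
  C. [kg·m²·s⁻³] · [s] = kg·m²·s⁻²
  D. [m] · [kg·s⁻¹] = kg·m·s⁻¹
  E. kg·m²·s⁻¹  ← same
Only E. matches kg·m²·s⁻¹.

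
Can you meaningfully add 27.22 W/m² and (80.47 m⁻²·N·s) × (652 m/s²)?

Reduce each to base SI dimensions:
  27.22 W/m²:  W·m⁻² = J·s⁻¹·m⁻² = kg·s⁻³
  (80.47 m⁻²·N·s) × (652 m/s²):  [kg·m⁻¹·s⁻¹] · [m·s⁻²] = kg·s⁻³
Both are kg·s⁻³, so they have the same dimensions and can be added.

Yes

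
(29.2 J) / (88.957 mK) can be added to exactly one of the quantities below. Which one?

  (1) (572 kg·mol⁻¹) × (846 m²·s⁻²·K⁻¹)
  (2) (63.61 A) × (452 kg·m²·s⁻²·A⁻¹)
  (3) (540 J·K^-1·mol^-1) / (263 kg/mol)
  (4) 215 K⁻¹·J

Reference: [kg·m²·s⁻²] / [K] = kg·m²·s⁻²·K⁻¹.
Each option:
  (1) [kg·mol⁻¹] · [m²·s⁻²·K⁻¹] = kg·m²·s⁻²·K⁻¹·mol⁻¹
  (2) [A] · [kg·m²·s⁻²·A⁻¹] = kg·m²·s⁻²
  (3) [kg·m²·s⁻²·K⁻¹·mol⁻¹] / [kg·mol⁻¹] = m²·s⁻²·K⁻¹
  (4) J·K⁻¹ = N·m·K⁻¹ = kg·m²·s⁻²·K⁻¹  ← same
Only (4) matches kg·m²·s⁻²·K⁻¹.

(4)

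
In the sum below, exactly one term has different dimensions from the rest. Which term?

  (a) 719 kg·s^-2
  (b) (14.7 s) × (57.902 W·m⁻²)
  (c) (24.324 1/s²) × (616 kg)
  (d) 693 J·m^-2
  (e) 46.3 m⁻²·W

In SI base units:
  (a) kg·s⁻²
  (b) [s] · [kg·s⁻³] = kg·s⁻²
  (c) [s⁻²] · [kg] = kg·s⁻²
  (d) J·m⁻² = N·m·m⁻² = kg·s⁻²
  (e) W·m⁻² = J·s⁻¹·m⁻² = kg·s⁻³
All reduce to kg·s⁻² except (e), which is kg·s⁻³.

(e)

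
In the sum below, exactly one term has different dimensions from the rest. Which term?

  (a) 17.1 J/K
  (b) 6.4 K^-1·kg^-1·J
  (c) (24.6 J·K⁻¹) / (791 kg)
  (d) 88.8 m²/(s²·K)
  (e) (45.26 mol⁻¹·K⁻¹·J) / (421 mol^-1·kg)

(a)

In SI base units:
  (a) J·K⁻¹ = N·m·K⁻¹ = kg·m²·s⁻²·K⁻¹
  (b) J·kg⁻¹·K⁻¹ = N·m·kg⁻¹·K⁻¹ = m²·s⁻²·K⁻¹
  (c) [kg·m²·s⁻²·K⁻¹] / [kg] = m²·s⁻²·K⁻¹
  (d) m²·s⁻²·K⁻¹
  (e) [kg·m²·s⁻²·K⁻¹·mol⁻¹] / [kg·mol⁻¹] = m²·s⁻²·K⁻¹
All reduce to m²·s⁻²·K⁻¹ except (a), which is kg·m²·s⁻²·K⁻¹.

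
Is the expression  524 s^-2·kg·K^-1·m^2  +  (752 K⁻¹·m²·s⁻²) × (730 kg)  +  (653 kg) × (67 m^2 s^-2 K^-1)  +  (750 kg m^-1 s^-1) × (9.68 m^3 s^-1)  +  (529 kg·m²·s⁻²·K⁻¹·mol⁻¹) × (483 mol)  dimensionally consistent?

No

Work out the base dimensions of each:
  524 s^-2·kg·K^-1·m^2:  kg·m²·s⁻²·K⁻¹
  (752 K⁻¹·m²·s⁻²) × (730 kg):  [m²·s⁻²·K⁻¹] · [kg] = kg·m²·s⁻²·K⁻¹
  (653 kg) × (67 m^2 s^-2 K^-1):  [kg] · [m²·s⁻²·K⁻¹] = kg·m²·s⁻²·K⁻¹
  (750 kg m^-1 s^-1) × (9.68 m^3 s^-1):  [kg·m⁻¹·s⁻¹] · [m³·s⁻¹] = kg·m²·s⁻²
  (529 kg·m²·s⁻²·K⁻¹·mol⁻¹) × (483 mol):  [kg·m²·s⁻²·K⁻¹·mol⁻¹] · [mol] = kg·m²·s⁻²·K⁻¹
The terms do not share a single dimension (kg·m²·s⁻² vs kg·m²·s⁻²·K⁻¹).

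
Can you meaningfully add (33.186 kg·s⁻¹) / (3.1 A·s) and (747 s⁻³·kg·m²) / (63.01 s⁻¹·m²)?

No

Dimensions:
  (33.186 kg·s⁻¹) / (3.1 A·s):  [kg·s⁻¹] / [s·A] = kg·s⁻²·A⁻¹
  (747 s⁻³·kg·m²) / (63.01 s⁻¹·m²):  [kg·m²·s⁻³] / [m²·s⁻¹] = kg·s⁻²
kg·s⁻²·A⁻¹ ≠ kg·s⁻², so they cannot be added.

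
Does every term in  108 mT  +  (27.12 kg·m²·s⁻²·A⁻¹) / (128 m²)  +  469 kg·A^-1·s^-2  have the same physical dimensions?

Yes

Dimensions:
  108 mT:  T = Wb·m⁻² = kg·s⁻²·A⁻¹
  (27.12 kg·m²·s⁻²·A⁻¹) / (128 m²):  [kg·m²·s⁻²·A⁻¹] / [m²] = kg·s⁻²·A⁻¹
  469 kg·A^-1·s^-2:  kg·s⁻²·A⁻¹
Every term reduces to kg·s⁻²·A⁻¹.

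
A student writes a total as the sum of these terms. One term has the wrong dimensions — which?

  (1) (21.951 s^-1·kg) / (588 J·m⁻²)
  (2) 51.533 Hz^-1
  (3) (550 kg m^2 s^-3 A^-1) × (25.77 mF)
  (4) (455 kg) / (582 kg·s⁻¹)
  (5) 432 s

(3)

Expand each in SI base units:
  (1) [kg·s⁻¹] / [kg·s⁻²] = s
  (2) Hz⁻¹ = (s⁻¹)⁻¹ = s
  (3) [kg·m²·s⁻³·A⁻¹] · [kg⁻¹·m⁻²·s⁴·A²] = s·A
  (4) [kg] / [kg·s⁻¹] = s
  (5) s
All reduce to s except (3), which is s·A.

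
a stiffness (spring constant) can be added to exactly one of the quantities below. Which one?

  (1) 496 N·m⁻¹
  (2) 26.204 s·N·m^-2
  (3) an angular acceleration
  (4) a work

(1)

Reference: [stiffness (spring constant)] = kg·s⁻².
Each option:
  (1) N·m⁻¹ = kg·m·s⁻²·m⁻¹ = kg·s⁻²  ← same
  (2) N·s·m⁻² = kg·m·s⁻²·s·m⁻² = kg·m⁻¹·s⁻¹
  (3) [angular acceleration] = s⁻²
  (4) [work] = kg·m²·s⁻²
Only (1) matches kg·s⁻².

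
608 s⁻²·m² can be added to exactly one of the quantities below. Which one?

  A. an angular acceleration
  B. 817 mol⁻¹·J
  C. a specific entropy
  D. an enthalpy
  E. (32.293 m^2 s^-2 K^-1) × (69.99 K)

E.

Reference: m²·s⁻².
Each option:
  A. [angular acceleration] = s⁻²
  B. J·mol⁻¹ = N·m·mol⁻¹ = kg·m²·s⁻²·mol⁻¹
  C. [specific entropy] = m²·s⁻²·K⁻¹
  D. [enthalpy] = kg·m²·s⁻²
  E. [m²·s⁻²·K⁻¹] · [K] = m²·s⁻²  ← same
Only E. matches m²·s⁻².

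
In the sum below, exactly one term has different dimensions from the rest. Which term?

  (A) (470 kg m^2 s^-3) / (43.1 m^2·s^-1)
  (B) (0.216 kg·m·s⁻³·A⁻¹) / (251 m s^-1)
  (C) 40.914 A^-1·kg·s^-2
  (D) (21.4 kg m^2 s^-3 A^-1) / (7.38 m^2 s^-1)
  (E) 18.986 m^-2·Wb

Work out the base dimensions of each:
  (A) [kg·m²·s⁻³] / [m²·s⁻¹] = kg·s⁻²
  (B) [kg·m·s⁻³·A⁻¹] / [m·s⁻¹] = kg·s⁻²·A⁻¹
  (C) kg·s⁻²·A⁻¹
  (D) [kg·m²·s⁻³·A⁻¹] / [m²·s⁻¹] = kg·s⁻²·A⁻¹
  (E) Wb·m⁻² = V·s·m⁻² = kg·s⁻²·A⁻¹
All reduce to kg·s⁻²·A⁻¹ except (A), which is kg·s⁻².

(A)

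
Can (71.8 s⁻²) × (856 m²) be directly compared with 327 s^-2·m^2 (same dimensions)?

Work out the base dimensions of each:
  (71.8 s⁻²) × (856 m²):  [s⁻²] · [m²] = m²·s⁻²
  327 s^-2·m^2:  m²·s⁻²
Both are m²·s⁻², so they have the same dimensions and can be added.

Yes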